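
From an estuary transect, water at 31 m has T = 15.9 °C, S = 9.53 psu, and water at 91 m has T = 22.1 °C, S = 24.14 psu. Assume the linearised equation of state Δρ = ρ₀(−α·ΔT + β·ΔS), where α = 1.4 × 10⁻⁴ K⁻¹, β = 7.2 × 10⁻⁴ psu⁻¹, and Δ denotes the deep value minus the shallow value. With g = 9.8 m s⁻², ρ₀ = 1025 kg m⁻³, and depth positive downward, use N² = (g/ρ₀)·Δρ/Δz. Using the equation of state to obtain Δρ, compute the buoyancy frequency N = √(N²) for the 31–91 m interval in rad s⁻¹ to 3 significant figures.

ΔT = +6.2 K, ΔS = +14.61 psu (deep − shallow).
Δρ/ρ₀ = −αΔT + βΔS = -8.68 × 10⁻⁴ + 0.0105192 = 9.6512 × 10⁻³, so Δρ ≈ 9.892 kg m⁻³.
N² = (g/ρ₀)·Δρ/Δz = g·(Δρ/ρ₀)/Δz = 9.8 × 9.6512 × 10⁻³ / 60 = 1.5764 × 10⁻³ s⁻².
N = √(1.5764 × 10⁻³) = 0.039704 rad s⁻¹ ≈ 0.0397 rad s⁻¹.

0.0397 rad s⁻¹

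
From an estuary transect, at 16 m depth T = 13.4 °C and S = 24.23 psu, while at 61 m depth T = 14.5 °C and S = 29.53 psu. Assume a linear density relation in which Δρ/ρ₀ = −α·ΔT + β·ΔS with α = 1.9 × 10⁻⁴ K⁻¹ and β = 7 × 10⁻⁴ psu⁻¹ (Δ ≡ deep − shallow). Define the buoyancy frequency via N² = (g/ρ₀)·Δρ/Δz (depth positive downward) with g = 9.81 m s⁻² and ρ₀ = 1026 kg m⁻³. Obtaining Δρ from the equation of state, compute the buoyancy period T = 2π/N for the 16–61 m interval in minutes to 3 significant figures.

3.79 min

ΔT = +1.1 K, ΔS = +5.30 psu (deep − shallow).
Δρ/ρ₀ = −αΔT + βΔS = -2.09 × 10⁻⁴ + 3.71 × 10⁻³ = 3.501 × 10⁻³, so Δρ ≈ 3.592 kg m⁻³.
N² = (g/ρ₀)·Δρ/Δz = g·(Δρ/ρ₀)/Δz = 9.81 × 3.501 × 10⁻³ / 45 = 7.6322 × 10⁻⁴ s⁻².
N = √(7.6322 × 10⁻⁴) = 0.027626 rad s⁻¹ → T = 2π/N = 227.44 s = 3.7907 min ≈ 3.79 min.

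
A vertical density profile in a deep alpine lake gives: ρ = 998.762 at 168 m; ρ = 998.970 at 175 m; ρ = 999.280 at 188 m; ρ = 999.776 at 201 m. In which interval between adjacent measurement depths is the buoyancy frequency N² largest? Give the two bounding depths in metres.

Compute the density gradient over each adjacent pair:
  168–175 m: Δρ/Δz = 0.208/7 = 0.030 kg m⁻⁴
  175–188 m: Δρ/Δz = 0.310/13 = 0.024 kg m⁻⁴
  188–201 m: Δρ/Δz = 0.496/13 = 0.038 kg m⁻⁴
The largest gradient is in the 188–201 m interval — the pycnocline.

188–201 m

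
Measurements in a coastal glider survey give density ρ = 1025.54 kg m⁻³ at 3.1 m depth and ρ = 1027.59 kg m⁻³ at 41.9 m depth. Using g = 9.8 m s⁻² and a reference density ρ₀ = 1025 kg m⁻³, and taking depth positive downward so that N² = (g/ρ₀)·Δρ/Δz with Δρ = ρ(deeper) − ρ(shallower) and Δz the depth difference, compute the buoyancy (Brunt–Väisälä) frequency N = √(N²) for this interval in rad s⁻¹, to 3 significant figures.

Δρ = 1027.59 − 1025.54 = 2.05 kg m⁻³ over Δz = 41.9 − 3.1 = 38.8 m.
N² = (9.8/1025) × (2.05/38.8) = 5.0515 × 10⁻⁴ s⁻².
N = √(5.0515 × 10⁻⁴) = 0.022476 rad s⁻¹ ≈ 0.0225 rad s⁻¹.

0.0225 rad s⁻¹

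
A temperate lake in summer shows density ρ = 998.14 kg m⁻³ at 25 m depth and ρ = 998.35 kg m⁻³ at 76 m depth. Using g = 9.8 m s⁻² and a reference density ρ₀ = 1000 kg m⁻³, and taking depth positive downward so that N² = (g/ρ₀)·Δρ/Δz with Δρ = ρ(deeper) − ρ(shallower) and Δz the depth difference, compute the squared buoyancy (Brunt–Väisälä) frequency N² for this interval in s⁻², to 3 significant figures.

4.04 × 10⁻⁵ s⁻²

Δρ = 998.35 − 998.14 = 0.21 kg m⁻³ over Δz = 76 − 25 = 51 m.
N² = (9.8/1000) × (0.21/51) = 4.0353 × 10⁻⁵ s⁻² ≈ 4.04 × 10⁻⁵ s⁻².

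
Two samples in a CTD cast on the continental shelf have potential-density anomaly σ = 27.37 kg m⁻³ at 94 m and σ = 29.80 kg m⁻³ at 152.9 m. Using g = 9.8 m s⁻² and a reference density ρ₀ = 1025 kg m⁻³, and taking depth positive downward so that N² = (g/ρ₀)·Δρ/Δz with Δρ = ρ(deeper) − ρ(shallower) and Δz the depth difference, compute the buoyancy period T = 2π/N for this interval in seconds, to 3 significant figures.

316 s

Δρ = 1029.80 − 1027.37 = 2.43 kg m⁻³ over Δz = 152.9 − 94 = 58.9 m.
N² = (9.8/1025) × (2.43/58.9) = 3.9445 × 10⁻⁴ s⁻².
N = √(3.9445 × 10⁻⁴) = 0.019861 rad s⁻¹, so T = 2π/N = 316.36 s ≈ 316 s.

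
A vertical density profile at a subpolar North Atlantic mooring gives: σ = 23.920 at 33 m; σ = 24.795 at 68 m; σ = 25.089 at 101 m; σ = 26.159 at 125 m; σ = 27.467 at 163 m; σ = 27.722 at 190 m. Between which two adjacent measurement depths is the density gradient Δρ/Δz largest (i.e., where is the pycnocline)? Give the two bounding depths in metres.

Compute the density gradient over each adjacent pair:
  33–68 m: Δρ/Δz = 0.875/35 = 0.025 kg m⁻⁴
  68–101 m: Δρ/Δz = 0.294/33 = 8.9 × 10⁻³ kg m⁻⁴
  101–125 m: Δρ/Δz = 1.070/24 = 0.045 kg m⁻⁴
  125–163 m: Δρ/Δz = 1.308/38 = 0.034 kg m⁻⁴
  163–190 m: Δρ/Δz = 0.255/27 = 9.4 × 10⁻³ kg m⁻⁴
The largest gradient is in the 101–125 m interval — the pycnocline.

101–125 m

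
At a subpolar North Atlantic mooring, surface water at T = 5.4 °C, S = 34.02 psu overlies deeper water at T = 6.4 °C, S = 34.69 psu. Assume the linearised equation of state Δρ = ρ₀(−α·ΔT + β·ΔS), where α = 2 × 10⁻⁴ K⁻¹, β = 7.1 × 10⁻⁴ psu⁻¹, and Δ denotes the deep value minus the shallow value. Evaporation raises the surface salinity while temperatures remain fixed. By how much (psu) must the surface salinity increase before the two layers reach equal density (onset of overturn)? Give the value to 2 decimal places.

0.39 psu

Neutral buoyancy requires −α(T_deep − T_surf) + β(S_deep − S_surf′) = 0.
S_surf′ = S_deep − (α/β)·ΔT = 34.69 − (2 × 10⁻⁴/7.1 × 10⁻⁴)·(+1.0) = 34.4083 psu.
Increase required: 34.4083 − 34.02 = 0.3883 psu.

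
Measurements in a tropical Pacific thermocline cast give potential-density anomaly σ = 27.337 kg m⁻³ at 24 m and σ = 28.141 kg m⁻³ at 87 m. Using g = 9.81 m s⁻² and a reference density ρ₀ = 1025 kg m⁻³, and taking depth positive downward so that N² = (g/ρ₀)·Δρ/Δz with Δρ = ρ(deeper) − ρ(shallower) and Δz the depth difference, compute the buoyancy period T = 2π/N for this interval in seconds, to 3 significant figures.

569 s

Δρ = 1028.141 − 1027.337 = 0.804 kg m⁻³ over Δz = 87 − 24 = 63 m.
N² = (9.81/1025) × (0.804/63) = 1.2214 × 10⁻⁴ s⁻².
N = √(1.2214 × 10⁻⁴) = 0.011052 rad s⁻¹, so T = 2π/N = 568.51 s ≈ 569 s.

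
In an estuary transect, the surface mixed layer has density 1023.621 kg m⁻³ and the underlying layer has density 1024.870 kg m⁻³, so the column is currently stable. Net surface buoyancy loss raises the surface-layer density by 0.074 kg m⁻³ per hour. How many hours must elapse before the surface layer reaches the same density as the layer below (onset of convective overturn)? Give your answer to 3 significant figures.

16.9 hours

Density deficit of the surface layer: 1024.870 − 1023.621 = 1.249 kg m⁻³.
Required change = 1.249 / 0.074 = 16.9 hours.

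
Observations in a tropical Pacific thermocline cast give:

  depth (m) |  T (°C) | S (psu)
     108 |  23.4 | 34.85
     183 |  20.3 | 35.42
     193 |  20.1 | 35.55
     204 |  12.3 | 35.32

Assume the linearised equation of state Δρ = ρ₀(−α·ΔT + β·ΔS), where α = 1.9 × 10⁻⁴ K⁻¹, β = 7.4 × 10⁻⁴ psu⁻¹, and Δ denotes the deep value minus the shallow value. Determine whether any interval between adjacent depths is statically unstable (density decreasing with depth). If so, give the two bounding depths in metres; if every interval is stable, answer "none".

Evaluate Δρ/ρ₀ = −αΔT + βΔS across each adjacent pair:
  108–183 m: −αΔT+βΔS = −(1.9 × 10⁻⁴)(-3.1)+(7.4 × 10⁻⁴)(+0.57) = 1.0 × 10⁻³ → stable
  183–193 m: −αΔT+βΔS = −(1.9 × 10⁻⁴)(-0.2)+(7.4 × 10⁻⁴)(+0.13) = 1.3 × 10⁻⁴ → stable
  193–204 m: −αΔT+βΔS = −(1.9 × 10⁻⁴)(-7.8)+(7.4 × 10⁻⁴)(-0.23) = 1.3 × 10⁻³ → stable
Every interval has Δρ > 0: the column is stably stratified throughout.

none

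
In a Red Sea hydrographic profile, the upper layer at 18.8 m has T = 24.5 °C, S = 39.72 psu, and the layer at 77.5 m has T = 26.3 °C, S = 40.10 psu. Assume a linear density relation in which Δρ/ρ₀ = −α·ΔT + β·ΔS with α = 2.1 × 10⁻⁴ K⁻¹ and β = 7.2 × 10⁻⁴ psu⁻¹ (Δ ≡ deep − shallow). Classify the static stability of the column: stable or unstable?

ΔT = 26.3 − 24.5 = +1.8 K and ΔS = 40.10 − 39.72 = +0.38 psu (deep − shallow).
−αΔT = -3.78 × 10⁻⁴; βΔS = 2.736 × 10⁻⁴; sum Δρ/ρ₀ = -1.044 × 10⁻⁴.
Δρ/ρ₀ < 0, so Δρ < 0: deeper water is lighter → statically unstable; the column would overturn.

unstable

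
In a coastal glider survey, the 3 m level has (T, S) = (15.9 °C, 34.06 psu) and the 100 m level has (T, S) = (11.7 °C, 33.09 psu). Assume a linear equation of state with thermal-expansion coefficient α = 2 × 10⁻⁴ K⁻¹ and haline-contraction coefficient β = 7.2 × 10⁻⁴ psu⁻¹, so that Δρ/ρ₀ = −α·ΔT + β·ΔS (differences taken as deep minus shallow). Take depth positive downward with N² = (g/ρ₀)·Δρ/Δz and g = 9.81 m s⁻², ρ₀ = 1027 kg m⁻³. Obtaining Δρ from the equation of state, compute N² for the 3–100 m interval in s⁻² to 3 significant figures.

ΔT = -4.2 K, ΔS = -0.97 psu (deep − shallow).
Δρ/ρ₀ = −αΔT + βΔS = 8.40 × 10⁻⁴ − 6.984 × 10⁻⁴ = 1.416 × 10⁻⁴, so Δρ ≈ 0.1454 kg m⁻³.
N² = (g/ρ₀)·Δρ/Δz = g·(Δρ/ρ₀)/Δz = 9.81 × 1.416 × 10⁻⁴ / 97 = 1.4321 × 10⁻⁵ s⁻² ≈ 1.43 × 10⁻⁵ s⁻².

1.43 × 10⁻⁵ s⁻²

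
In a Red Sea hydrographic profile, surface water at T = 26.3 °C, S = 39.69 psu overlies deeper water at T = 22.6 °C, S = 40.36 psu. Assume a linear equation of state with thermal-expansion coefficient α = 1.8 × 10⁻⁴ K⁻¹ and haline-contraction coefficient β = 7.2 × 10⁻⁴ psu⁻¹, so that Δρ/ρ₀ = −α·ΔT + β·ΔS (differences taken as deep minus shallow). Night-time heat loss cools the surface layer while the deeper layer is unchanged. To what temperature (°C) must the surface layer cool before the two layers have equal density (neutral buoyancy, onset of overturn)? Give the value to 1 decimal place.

Neutral buoyancy requires Δρ = 0, i.e. −α(T_deep − T_surf′) + β(S_deep − S_surf) = 0.
T_surf′ = T_deep − (β/α)·ΔS = 22.6 − (7.2 × 10⁻⁴/1.8 × 10⁻⁴)·(+0.67) = 19.920 °C.
Cooling required: 26.3 − (19.920) = 6.380 °C.

19.9 °C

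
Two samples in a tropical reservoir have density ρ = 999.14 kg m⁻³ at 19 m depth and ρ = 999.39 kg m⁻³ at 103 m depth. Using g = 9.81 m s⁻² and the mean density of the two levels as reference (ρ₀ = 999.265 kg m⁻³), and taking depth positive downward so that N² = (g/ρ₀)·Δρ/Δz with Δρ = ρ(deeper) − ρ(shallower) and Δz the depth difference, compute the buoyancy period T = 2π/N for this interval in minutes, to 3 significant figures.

Δρ = 999.39 − 999.14 = 0.25 kg m⁻³ over Δz = 103 − 19 = 84 m.
N² = (9.81/999.265) × (0.25/84) = 2.9218 × 10⁻⁵ s⁻².
N = √(2.9218 × 10⁻⁵) = 5.4054 × 10⁻³ rad s⁻¹, so T = 2π/N = 1.1624 × 10³ s = 19.373 min ≈ 19.4 min.
Since Δρ > 0 the layer is stably stratified.

19.4 min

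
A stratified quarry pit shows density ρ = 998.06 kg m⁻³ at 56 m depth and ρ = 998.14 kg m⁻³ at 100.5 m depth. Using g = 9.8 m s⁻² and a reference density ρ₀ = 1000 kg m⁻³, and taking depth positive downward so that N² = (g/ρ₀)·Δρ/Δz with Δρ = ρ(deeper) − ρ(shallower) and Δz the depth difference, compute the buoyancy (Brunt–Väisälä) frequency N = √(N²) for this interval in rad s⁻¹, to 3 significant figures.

4.20 × 10⁻³ rad s⁻¹

Δρ = 998.14 − 998.06 = 0.08 kg m⁻³ over Δz = 100.5 − 56 = 44.5 m.
N² = (9.8/1000) × (0.08/44.5) = 1.7618 × 10⁻⁵ s⁻².
N = √(1.7618 × 10⁻⁵) = 4.1974 × 10⁻³ rad s⁻¹ ≈ 4.20 × 10⁻³ rad s⁻¹.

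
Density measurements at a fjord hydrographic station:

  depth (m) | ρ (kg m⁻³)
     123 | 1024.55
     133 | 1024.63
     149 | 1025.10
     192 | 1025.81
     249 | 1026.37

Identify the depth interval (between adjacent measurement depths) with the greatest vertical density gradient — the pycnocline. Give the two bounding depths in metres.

Compute the density gradient over each adjacent pair:
  123–133 m: Δρ/Δz = 0.08/10 = 8.0 × 10⁻³ kg m⁻⁴
  133–149 m: Δρ/Δz = 0.47/16 = 0.029 kg m⁻⁴
  149–192 m: Δρ/Δz = 0.71/43 = 0.017 kg m⁻⁴
  192–249 m: Δρ/Δz = 0.56/57 = 9.8 × 10⁻³ kg m⁻⁴
The largest gradient is in the 133–149 m interval — the pycnocline.

133–149 m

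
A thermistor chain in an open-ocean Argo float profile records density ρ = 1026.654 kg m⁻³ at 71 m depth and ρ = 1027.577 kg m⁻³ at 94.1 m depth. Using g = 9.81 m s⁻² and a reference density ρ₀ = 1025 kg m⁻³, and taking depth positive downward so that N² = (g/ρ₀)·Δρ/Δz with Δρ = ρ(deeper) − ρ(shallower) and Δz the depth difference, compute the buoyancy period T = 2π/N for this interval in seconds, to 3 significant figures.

321 s

Δρ = 1027.577 − 1026.654 = 0.923 kg m⁻³ over Δz = 94.1 − 71 = 23.1 m.
N² = (9.81/1025) × (0.923/23.1) = 3.8241 × 10⁻⁴ s⁻².
N = √(3.8241 × 10⁻⁴) = 0.019555 rad s⁻¹, so T = 2π/N = 321.31 s ≈ 321 s.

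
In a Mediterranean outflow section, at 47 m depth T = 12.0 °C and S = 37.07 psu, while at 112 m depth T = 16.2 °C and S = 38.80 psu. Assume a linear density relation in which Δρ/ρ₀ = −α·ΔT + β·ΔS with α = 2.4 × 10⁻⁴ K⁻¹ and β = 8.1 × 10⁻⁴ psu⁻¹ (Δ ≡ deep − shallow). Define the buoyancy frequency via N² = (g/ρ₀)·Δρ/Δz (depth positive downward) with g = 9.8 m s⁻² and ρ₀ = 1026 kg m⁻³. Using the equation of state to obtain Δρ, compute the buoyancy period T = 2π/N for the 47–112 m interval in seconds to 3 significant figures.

816 s

ΔT = +4.2 K, ΔS = +1.73 psu (deep − shallow).
Δρ/ρ₀ = −αΔT + βΔS = -1.008 × 10⁻³ + 1.4013 × 10⁻³ = 3.933 × 10⁻⁴, so Δρ ≈ 0.4035 kg m⁻³.
N² = (g/ρ₀)·Δρ/Δz = g·(Δρ/ρ₀)/Δz = 9.8 × 3.933 × 10⁻⁴ / 65 = 5.9298 × 10⁻⁵ s⁻².
N = √(5.9298 × 10⁻⁵) = 7.7005 × 10⁻³ rad s⁻¹ → T = 2π/N = 815.95 s ≈ 816 s.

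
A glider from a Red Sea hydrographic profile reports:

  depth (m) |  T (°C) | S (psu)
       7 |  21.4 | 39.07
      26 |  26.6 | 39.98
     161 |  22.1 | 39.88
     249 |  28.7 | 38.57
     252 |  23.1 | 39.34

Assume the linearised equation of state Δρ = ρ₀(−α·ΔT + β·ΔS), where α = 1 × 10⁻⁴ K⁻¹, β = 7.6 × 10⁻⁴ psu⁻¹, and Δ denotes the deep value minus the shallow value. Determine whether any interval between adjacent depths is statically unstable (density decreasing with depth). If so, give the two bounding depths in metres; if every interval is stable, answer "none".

161–249 m

Evaluate Δρ/ρ₀ = −αΔT + βΔS across each adjacent pair:
  7–26 m: −αΔT+βΔS = −(1 × 10⁻⁴)(+5.2)+(7.6 × 10⁻⁴)(+0.91) = 1.7 × 10⁻⁴ → stable
  26–161 m: −αΔT+βΔS = −(1 × 10⁻⁴)(-4.5)+(7.6 × 10⁻⁴)(-0.10) = 3.7 × 10⁻⁴ → stable
  161–249 m: −αΔT+βΔS = −(1 × 10⁻⁴)(+6.6)+(7.6 × 10⁻⁴)(-1.31) = -1.7 × 10⁻³ → UNSTABLE
  249–252 m: −αΔT+βΔS = −(1 × 10⁻⁴)(-5.6)+(7.6 × 10⁻⁴)(+0.77) = 1.1 × 10⁻³ → stable
The 161–249 m interval has Δρ < 0: lighter water underlies denser water.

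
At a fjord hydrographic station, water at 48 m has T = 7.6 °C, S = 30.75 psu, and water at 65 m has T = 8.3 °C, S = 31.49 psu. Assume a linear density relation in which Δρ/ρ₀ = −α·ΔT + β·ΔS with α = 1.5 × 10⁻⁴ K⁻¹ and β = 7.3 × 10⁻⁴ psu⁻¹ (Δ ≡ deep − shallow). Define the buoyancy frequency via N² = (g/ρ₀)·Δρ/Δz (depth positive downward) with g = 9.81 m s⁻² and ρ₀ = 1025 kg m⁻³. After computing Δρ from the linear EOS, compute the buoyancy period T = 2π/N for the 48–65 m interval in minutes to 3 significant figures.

6.61 min

ΔT = +0.7 K, ΔS = +0.74 psu (deep − shallow).
Δρ/ρ₀ = −αΔT + βΔS = -1.05 × 10⁻⁴ + 5.402 × 10⁻⁴ = 4.352 × 10⁻⁴, so Δρ ≈ 0.4461 kg m⁻³.
N² = (g/ρ₀)·Δρ/Δz = g·(Δρ/ρ₀)/Δz = 9.81 × 4.352 × 10⁻⁴ / 17 = 2.5114 × 10⁻⁴ s⁻².
N = √(2.5114 × 10⁻⁴) = 0.015847 rad s⁻¹ → T = 2π/N = 396.49 s = 6.6082 min ≈ 6.61 min.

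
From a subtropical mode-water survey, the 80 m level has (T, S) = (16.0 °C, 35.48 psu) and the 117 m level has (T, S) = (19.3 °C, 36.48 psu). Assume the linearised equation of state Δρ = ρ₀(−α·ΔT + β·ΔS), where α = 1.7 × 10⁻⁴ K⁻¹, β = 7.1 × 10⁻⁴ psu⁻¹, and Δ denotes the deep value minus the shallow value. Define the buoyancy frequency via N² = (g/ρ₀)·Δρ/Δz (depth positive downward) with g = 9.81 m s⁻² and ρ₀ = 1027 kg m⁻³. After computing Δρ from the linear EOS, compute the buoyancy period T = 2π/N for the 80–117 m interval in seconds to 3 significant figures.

ΔT = +3.3 K, ΔS = +1.00 psu (deep − shallow).
Δρ/ρ₀ = −αΔT + βΔS = -5.61 × 10⁻⁴ + 7.10 × 10⁻⁴ = 1.49 × 10⁻⁴, so Δρ ≈ 0.1530 kg m⁻³.
N² = (g/ρ₀)·Δρ/Δz = g·(Δρ/ρ₀)/Δz = 9.81 × 1.49 × 10⁻⁴ / 37 = 3.9505 × 10⁻⁵ s⁻².
N = √(3.9505 × 10⁻⁵) = 6.2853 × 10⁻³ rad s⁻¹ → T = 2π/N = 999.66 s ≈ 1.00 × 10³ s.

1.00 × 10³ s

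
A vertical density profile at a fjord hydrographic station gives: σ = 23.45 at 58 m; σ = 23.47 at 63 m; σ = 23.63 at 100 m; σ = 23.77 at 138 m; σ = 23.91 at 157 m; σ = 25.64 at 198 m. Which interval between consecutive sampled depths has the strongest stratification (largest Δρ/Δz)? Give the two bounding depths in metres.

Compute the density gradient over each adjacent pair:
  58–63 m: Δρ/Δz = 0.02/5 = 4.0 × 10⁻³ kg m⁻⁴
  63–100 m: Δρ/Δz = 0.16/37 = 4.3 × 10⁻³ kg m⁻⁴
  100–138 m: Δρ/Δz = 0.14/38 = 3.7 × 10⁻³ kg m⁻⁴
  138–157 m: Δρ/Δz = 0.14/19 = 7.4 × 10⁻³ kg m⁻⁴
  157–198 m: Δρ/Δz = 1.73/41 = 0.042 kg m⁻⁴
The largest gradient is in the 157–198 m interval — the pycnocline.

157–198 m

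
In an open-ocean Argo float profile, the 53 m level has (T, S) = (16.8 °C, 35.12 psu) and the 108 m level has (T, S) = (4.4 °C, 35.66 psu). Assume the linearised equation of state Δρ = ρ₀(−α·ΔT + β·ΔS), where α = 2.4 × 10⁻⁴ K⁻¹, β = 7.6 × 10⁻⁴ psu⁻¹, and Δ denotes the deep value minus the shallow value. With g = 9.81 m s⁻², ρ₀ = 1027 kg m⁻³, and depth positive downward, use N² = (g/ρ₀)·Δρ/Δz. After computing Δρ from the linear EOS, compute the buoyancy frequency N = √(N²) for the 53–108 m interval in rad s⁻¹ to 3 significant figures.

0.0246 rad s⁻¹

ΔT = -12.4 K, ΔS = +0.54 psu (deep − shallow).
Δρ/ρ₀ = −αΔT + βΔS = 2.976 × 10⁻³ + 4.104 × 10⁻⁴ = 3.3864 × 10⁻³, so Δρ ≈ 3.478 kg m⁻³.
N² = (g/ρ₀)·Δρ/Δz = g·(Δρ/ρ₀)/Δz = 9.81 × 3.3864 × 10⁻³ / 55 = 6.0401 × 10⁻⁴ s⁻².
N = √(6.0401 × 10⁻⁴) = 0.024577 rad s⁻¹ ≈ 0.0246 rad s⁻¹.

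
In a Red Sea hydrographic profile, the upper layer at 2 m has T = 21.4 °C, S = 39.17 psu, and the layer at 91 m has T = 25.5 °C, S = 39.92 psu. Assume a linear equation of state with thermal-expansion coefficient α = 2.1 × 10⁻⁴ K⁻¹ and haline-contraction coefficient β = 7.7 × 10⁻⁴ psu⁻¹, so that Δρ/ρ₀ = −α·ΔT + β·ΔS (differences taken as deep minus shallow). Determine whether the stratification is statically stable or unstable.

ΔT = 25.5 − 21.4 = +4.1 K and ΔS = 39.92 − 39.17 = +0.75 psu (deep − shallow).
−αΔT = -8.61 × 10⁻⁴; βΔS = 5.775 × 10⁻⁴; sum Δρ/ρ₀ = -2.835 × 10⁻⁴.
Δρ/ρ₀ < 0, so Δρ < 0: deeper water is lighter → statically unstable; the column would overturn.

unstable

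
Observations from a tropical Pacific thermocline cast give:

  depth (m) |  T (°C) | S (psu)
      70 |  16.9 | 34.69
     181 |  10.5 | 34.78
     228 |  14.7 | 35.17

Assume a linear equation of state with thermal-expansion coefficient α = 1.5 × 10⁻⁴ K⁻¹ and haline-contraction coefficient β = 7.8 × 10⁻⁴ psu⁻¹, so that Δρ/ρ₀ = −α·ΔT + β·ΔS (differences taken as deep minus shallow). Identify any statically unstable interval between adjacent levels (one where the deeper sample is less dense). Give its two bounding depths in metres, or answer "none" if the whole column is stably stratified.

181–228 m

Evaluate Δρ/ρ₀ = −αΔT + βΔS across each adjacent pair:
  70–181 m: −αΔT+βΔS = −(1.5 × 10⁻⁴)(-6.4)+(7.8 × 10⁻⁴)(+0.09) = 1.0 × 10⁻³ → stable
  181–228 m: −αΔT+βΔS = −(1.5 × 10⁻⁴)(+4.2)+(7.8 × 10⁻⁴)(+0.39) = -3.3 × 10⁻⁴ → UNSTABLE
The 181–228 m interval has Δρ < 0: lighter water underlies denser water.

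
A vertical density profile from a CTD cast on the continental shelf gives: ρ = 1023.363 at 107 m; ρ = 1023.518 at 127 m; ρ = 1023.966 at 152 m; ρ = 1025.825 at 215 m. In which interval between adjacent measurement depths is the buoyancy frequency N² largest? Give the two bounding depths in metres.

152–215 m

Compute the density gradient over each adjacent pair:
  107–127 m: Δρ/Δz = 0.155/20 = 7.7 × 10⁻³ kg m⁻⁴
  127–152 m: Δρ/Δz = 0.448/25 = 0.018 kg m⁻⁴
  152–215 m: Δρ/Δz = 1.859/63 = 0.030 kg m⁻⁴
The largest gradient is in the 152–215 m interval — the pycnocline.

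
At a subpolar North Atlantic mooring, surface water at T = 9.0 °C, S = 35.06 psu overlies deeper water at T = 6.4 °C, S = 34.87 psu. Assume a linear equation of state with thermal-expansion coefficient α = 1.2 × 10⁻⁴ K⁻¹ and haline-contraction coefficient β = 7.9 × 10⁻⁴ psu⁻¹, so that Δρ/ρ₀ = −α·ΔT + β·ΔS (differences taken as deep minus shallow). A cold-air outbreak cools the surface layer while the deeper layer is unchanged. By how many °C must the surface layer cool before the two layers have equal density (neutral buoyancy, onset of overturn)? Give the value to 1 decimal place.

Neutral buoyancy requires Δρ = 0, i.e. −α(T_deep − T_surf′) + β(S_deep − S_surf) = 0.
T_surf′ = T_deep − (β/α)·ΔS = 6.4 − (7.9 × 10⁻⁴/1.2 × 10⁻⁴)·(-0.19) = 7.651 °C.
Cooling required: 9.0 − (7.651) = 1.349 °C.

1.3 °C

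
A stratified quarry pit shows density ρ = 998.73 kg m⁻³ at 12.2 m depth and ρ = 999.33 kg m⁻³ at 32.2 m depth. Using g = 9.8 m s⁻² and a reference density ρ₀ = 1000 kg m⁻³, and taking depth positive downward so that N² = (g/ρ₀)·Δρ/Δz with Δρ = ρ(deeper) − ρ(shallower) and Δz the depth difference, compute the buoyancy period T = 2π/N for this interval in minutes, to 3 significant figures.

Δρ = 999.33 − 998.73 = 0.60 kg m⁻³ over Δz = 32.2 − 12.2 = 20 m.
N² = (9.8/1000) × (0.60/20) = 2.9400 × 10⁻⁴ s⁻².
N = √(2.9400 × 10⁻⁴) = 0.017146 rad s⁻¹, so T = 2π/N = 366.45 s = 6.1075 min ≈ 6.11 min.
N² > 0, so the interval is statically stable.

6.11 min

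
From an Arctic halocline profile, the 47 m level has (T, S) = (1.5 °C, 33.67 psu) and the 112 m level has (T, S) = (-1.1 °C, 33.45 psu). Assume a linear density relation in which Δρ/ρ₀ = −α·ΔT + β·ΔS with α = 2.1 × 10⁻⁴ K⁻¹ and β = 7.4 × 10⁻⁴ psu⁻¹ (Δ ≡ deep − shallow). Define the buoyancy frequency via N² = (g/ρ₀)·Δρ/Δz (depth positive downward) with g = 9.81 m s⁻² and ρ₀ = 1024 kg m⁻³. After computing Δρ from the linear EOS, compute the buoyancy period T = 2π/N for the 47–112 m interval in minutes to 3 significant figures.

ΔT = -2.6 K, ΔS = -0.22 psu (deep − shallow).
Δρ/ρ₀ = −αΔT + βΔS = 5.46 × 10⁻⁴ − 1.628 × 10⁻⁴ = 3.832 × 10⁻⁴, so Δρ ≈ 0.3924 kg m⁻³.
N² = (g/ρ₀)·Δρ/Δz = g·(Δρ/ρ₀)/Δz = 9.81 × 3.832 × 10⁻⁴ / 65 = 5.7834 × 10⁻⁵ s⁻².
N = √(5.7834 × 10⁻⁵) = 7.6049 × 10⁻³ rad s⁻¹ → T = 2π/N = 826.20 s = 13.770 min ≈ 13.8 min.

13.8 min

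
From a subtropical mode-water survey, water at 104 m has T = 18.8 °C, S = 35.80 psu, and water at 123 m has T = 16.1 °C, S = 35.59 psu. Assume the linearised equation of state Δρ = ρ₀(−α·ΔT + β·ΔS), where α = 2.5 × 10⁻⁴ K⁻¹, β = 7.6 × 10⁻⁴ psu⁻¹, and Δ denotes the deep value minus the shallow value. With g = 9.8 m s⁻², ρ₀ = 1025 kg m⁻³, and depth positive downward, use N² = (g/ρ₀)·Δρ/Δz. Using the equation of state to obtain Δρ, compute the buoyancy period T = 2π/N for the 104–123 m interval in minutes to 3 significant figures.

6.42 min

ΔT = -2.7 K, ΔS = -0.21 psu (deep − shallow).
Δρ/ρ₀ = −αΔT + βΔS = 6.75 × 10⁻⁴ − 1.596 × 10⁻⁴ = 5.154 × 10⁻⁴, so Δρ ≈ 0.5283 kg m⁻³.
N² = (g/ρ₀)·Δρ/Δz = g·(Δρ/ρ₀)/Δz = 9.8 × 5.154 × 10⁻⁴ / 19 = 2.6584 × 10⁻⁴ s⁻².
N = √(2.6584 × 10⁻⁴) = 0.016305 rad s⁻¹ → T = 2π/N = 385.35 s = 6.4225 min ≈ 6.42 min.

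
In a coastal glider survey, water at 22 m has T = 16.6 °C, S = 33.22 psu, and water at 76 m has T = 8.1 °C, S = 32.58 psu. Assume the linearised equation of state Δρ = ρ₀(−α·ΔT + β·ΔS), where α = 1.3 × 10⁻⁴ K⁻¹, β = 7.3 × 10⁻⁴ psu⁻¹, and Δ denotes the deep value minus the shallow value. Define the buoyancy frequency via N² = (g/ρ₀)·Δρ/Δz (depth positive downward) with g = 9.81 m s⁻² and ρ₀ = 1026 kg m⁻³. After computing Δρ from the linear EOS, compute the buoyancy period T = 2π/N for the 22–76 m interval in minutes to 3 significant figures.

ΔT = -8.5 K, ΔS = -0.64 psu (deep − shallow).
Δρ/ρ₀ = −αΔT + βΔS = 1.105 × 10⁻³ − 4.672 × 10⁻⁴ = 6.378 × 10⁻⁴, so Δρ ≈ 0.6544 kg m⁻³.
N² = (g/ρ₀)·Δρ/Δz = g·(Δρ/ρ₀)/Δz = 9.81 × 6.378 × 10⁻⁴ / 54 = 1.1587 × 10⁻⁴ s⁻².
N = √(1.1587 × 10⁻⁴) = 0.010764 rad s⁻¹ → T = 2π/N = 583.72 s = 9.7287 min ≈ 9.73 min.

9.73 min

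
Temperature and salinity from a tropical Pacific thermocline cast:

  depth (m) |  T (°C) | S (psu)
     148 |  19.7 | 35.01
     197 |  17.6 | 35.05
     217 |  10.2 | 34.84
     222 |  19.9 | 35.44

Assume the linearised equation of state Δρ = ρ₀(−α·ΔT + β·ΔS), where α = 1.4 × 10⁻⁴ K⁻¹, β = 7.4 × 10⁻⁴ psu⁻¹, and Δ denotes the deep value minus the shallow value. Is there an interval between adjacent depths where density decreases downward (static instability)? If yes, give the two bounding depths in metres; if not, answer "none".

Evaluate Δρ/ρ₀ = −αΔT + βΔS across each adjacent pair:
  148–197 m: −αΔT+βΔS = −(1.4 × 10⁻⁴)(-2.1)+(7.4 × 10⁻⁴)(+0.04) = 3.2 × 10⁻⁴ → stable
  197–217 m: −αΔT+βΔS = −(1.4 × 10⁻⁴)(-7.4)+(7.4 × 10⁻⁴)(-0.21) = 8.8 × 10⁻⁴ → stable
  217–222 m: −αΔT+βΔS = −(1.4 × 10⁻⁴)(+9.7)+(7.4 × 10⁻⁴)(+0.60) = -9.1 × 10⁻⁴ → UNSTABLE
The 217–222 m interval has Δρ < 0: lighter water underlies denser water.

217–222 m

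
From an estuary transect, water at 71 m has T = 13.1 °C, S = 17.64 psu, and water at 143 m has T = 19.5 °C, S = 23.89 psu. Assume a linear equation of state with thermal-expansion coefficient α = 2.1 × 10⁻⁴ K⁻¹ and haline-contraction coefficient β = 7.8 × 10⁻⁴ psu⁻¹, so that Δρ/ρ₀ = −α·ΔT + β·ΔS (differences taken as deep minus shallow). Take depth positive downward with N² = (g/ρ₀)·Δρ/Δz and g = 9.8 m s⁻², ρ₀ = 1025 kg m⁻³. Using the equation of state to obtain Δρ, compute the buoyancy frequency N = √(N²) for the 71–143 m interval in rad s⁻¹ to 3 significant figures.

ΔT = +6.4 K, ΔS = +6.25 psu (deep − shallow).
Δρ/ρ₀ = −αΔT + βΔS = -1.344 × 10⁻³ + 4.875 × 10⁻³ = 3.531 × 10⁻³, so Δρ ≈ 3.619 kg m⁻³.
N² = (g/ρ₀)·Δρ/Δz = g·(Δρ/ρ₀)/Δz = 9.8 × 3.531 × 10⁻³ / 72 = 4.8061 × 10⁻⁴ s⁻².
N = √(4.8061 × 10⁻⁴) = 0.021923 rad s⁻¹ ≈ 0.0219 rad s⁻¹.

0.0219 rad s⁻¹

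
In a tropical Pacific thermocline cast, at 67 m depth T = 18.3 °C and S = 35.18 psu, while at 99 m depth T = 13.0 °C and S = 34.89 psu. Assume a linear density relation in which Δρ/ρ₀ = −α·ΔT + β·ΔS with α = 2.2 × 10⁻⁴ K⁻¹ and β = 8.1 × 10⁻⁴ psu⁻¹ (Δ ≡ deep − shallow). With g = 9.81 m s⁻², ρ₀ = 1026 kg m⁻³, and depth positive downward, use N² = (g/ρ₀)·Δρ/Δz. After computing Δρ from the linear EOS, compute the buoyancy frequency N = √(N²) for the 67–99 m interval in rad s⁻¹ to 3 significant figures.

ΔT = -5.3 K, ΔS = -0.29 psu (deep − shallow).
Δρ/ρ₀ = −αΔT + βΔS = 1.166 × 10⁻³ − 2.349 × 10⁻⁴ = 9.311 × 10⁻⁴, so Δρ ≈ 0.9553 kg m⁻³.
N² = (g/ρ₀)·Δρ/Δz = g·(Δρ/ρ₀)/Δz = 9.81 × 9.311 × 10⁻⁴ / 32 = 2.8544 × 10⁻⁴ s⁻².
N = √(2.8544 × 10⁻⁴) = 0.016895 rad s⁻¹ ≈ 0.0169 rad s⁻¹.

0.0169 rad s⁻¹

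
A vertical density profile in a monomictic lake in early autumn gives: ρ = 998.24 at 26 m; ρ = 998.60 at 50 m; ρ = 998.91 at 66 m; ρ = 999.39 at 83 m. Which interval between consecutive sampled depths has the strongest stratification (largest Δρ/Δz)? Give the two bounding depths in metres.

Compute the density gradient over each adjacent pair:
  26–50 m: Δρ/Δz = 0.36/24 = 0.015 kg m⁻⁴
  50–66 m: Δρ/Δz = 0.31/16 = 0.019 kg m⁻⁴
  66–83 m: Δρ/Δz = 0.48/17 = 0.028 kg m⁻⁴
The largest gradient is in the 66–83 m interval — the pycnocline.

66–83 m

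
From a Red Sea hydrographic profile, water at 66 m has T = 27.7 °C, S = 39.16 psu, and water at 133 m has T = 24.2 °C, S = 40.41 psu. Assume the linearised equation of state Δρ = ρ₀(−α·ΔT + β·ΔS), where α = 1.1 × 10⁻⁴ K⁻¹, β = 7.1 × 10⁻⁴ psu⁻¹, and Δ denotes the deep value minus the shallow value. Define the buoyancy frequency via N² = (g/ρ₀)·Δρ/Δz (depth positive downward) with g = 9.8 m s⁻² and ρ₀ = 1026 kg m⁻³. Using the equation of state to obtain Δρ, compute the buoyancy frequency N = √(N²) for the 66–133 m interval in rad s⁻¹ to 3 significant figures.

0.0136 rad s⁻¹

ΔT = -3.5 K, ΔS = +1.25 psu (deep − shallow).
Δρ/ρ₀ = −αΔT + βΔS = 3.85 × 10⁻⁴ + 8.875 × 10⁻⁴ = 1.2725 × 10⁻³, so Δρ ≈ 1.306 kg m⁻³.
N² = (g/ρ₀)·Δρ/Δz = g·(Δρ/ρ₀)/Δz = 9.8 × 1.2725 × 10⁻³ / 67 = 1.8613 × 10⁻⁴ s⁻².
N = √(1.8613 × 10⁻⁴) = 0.013643 rad s⁻¹ ≈ 0.0136 rad s⁻¹.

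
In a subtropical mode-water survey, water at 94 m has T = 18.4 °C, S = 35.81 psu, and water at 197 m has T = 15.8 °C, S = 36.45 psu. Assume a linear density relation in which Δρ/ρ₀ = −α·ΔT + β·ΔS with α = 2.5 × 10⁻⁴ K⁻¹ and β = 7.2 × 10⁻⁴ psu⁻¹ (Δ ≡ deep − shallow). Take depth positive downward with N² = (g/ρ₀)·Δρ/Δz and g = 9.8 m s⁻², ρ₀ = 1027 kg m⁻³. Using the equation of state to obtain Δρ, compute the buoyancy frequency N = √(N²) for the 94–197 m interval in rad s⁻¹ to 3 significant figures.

0.0103 rad s⁻¹

ΔT = -2.6 K, ΔS = +0.64 psu (deep − shallow).
Δρ/ρ₀ = −αΔT + βΔS = 6.50 × 10⁻⁴ + 4.608 × 10⁻⁴ = 1.1108 × 10⁻³, so Δρ ≈ 1.141 kg m⁻³.
N² = (g/ρ₀)·Δρ/Δz = g·(Δρ/ρ₀)/Δz = 9.8 × 1.1108 × 10⁻³ / 103 = 1.0569 × 10⁻⁴ s⁻².
N = √(1.0569 × 10⁻⁴) = 0.010281 rad s⁻¹ ≈ 0.0103 rad s⁻¹.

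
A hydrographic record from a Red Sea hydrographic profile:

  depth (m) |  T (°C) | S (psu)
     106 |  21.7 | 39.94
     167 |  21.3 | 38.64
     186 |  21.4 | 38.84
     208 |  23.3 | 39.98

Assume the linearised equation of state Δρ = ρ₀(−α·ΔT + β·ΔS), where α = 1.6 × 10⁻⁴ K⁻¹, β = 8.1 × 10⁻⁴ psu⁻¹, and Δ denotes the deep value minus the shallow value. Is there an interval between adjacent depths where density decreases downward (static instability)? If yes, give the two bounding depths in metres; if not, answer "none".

106–167 m

Evaluate Δρ/ρ₀ = −αΔT + βΔS across each adjacent pair:
  106–167 m: −αΔT+βΔS = −(1.6 × 10⁻⁴)(-0.4)+(8.1 × 10⁻⁴)(-1.30) = -9.9 × 10⁻⁴ → UNSTABLE
  167–186 m: −αΔT+βΔS = −(1.6 × 10⁻⁴)(+0.1)+(8.1 × 10⁻⁴)(+0.20) = 1.5 × 10⁻⁴ → stable
  186–208 m: −αΔT+βΔS = −(1.6 × 10⁻⁴)(+1.9)+(8.1 × 10⁻⁴)(+1.14) = 6.2 × 10⁻⁴ → stable
The 106–167 m interval has Δρ < 0: lighter water underlies denser water.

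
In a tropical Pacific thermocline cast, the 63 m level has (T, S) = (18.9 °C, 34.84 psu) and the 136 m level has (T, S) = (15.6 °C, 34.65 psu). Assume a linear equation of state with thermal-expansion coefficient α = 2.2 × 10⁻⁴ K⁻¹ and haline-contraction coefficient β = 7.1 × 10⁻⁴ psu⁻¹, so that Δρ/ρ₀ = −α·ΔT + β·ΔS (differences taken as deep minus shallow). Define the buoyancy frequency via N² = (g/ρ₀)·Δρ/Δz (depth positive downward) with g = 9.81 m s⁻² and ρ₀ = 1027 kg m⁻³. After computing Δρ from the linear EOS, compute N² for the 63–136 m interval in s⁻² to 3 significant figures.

7.94 × 10⁻⁵ s⁻²

ΔT = -3.3 K, ΔS = -0.19 psu (deep − shallow).
Δρ/ρ₀ = −αΔT + βΔS = 7.26 × 10⁻⁴ − 1.349 × 10⁻⁴ = 5.911 × 10⁻⁴, so Δρ ≈ 0.6071 kg m⁻³.
N² = (g/ρ₀)·Δρ/Δz = g·(Δρ/ρ₀)/Δz = 9.81 × 5.911 × 10⁻⁴ / 73 = 7.9434 × 10⁻⁵ s⁻² ≈ 7.94 × 10⁻⁵ s⁻².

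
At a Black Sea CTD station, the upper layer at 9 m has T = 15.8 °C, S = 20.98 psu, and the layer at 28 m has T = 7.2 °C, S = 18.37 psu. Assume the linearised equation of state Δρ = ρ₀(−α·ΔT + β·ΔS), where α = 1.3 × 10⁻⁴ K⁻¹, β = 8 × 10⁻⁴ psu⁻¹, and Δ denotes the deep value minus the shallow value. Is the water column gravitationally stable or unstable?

unstable

ΔT = 7.2 − 15.8 = -8.6 K and ΔS = 18.37 − 20.98 = -2.61 psu (deep − shallow).
−αΔT = 1.118 × 10⁻³; βΔS = -2.088 × 10⁻³; sum Δρ/ρ₀ = -9.70 × 10⁻⁴.
Δρ/ρ₀ < 0, so Δρ < 0: deeper water is lighter → statically unstable; the column would overturn.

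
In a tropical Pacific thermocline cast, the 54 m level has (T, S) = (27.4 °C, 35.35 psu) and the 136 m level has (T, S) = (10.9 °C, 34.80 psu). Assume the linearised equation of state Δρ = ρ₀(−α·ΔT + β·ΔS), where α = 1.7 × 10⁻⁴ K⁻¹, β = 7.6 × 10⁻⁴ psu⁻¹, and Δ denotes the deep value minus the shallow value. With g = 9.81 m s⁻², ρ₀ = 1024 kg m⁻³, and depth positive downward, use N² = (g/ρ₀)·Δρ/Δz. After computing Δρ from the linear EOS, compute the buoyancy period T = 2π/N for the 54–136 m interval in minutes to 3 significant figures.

ΔT = -16.5 K, ΔS = -0.55 psu (deep − shallow).
Δρ/ρ₀ = −αΔT + βΔS = 2.805 × 10⁻³ − 4.18 × 10⁻⁴ = 2.387 × 10⁻³, so Δρ ≈ 2.444 kg m⁻³.
N² = (g/ρ₀)·Δρ/Δz = g·(Δρ/ρ₀)/Δz = 9.81 × 2.387 × 10⁻³ / 82 = 2.8557 × 10⁻⁴ s⁻².
N = √(2.8557 × 10⁻⁴) = 0.016899 rad s⁻¹ → T = 2π/N = 371.81 s = 6.1968 min ≈ 6.20 min.

6.20 min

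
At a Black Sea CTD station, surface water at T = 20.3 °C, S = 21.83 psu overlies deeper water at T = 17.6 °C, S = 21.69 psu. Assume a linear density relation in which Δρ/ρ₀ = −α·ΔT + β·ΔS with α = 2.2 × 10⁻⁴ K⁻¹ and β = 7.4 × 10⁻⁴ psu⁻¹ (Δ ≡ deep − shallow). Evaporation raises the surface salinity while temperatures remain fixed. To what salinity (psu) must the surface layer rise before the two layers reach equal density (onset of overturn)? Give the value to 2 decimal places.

22.49 psu

Neutral buoyancy requires −α(T_deep − T_surf) + β(S_deep − S_surf′) = 0.
S_surf′ = S_deep − (α/β)·ΔT = 21.69 − (2.2 × 10⁻⁴/7.4 × 10⁻⁴)·(-2.7) = 22.4927 psu.
Increase required: 22.4927 − 21.83 = 0.6627 psu.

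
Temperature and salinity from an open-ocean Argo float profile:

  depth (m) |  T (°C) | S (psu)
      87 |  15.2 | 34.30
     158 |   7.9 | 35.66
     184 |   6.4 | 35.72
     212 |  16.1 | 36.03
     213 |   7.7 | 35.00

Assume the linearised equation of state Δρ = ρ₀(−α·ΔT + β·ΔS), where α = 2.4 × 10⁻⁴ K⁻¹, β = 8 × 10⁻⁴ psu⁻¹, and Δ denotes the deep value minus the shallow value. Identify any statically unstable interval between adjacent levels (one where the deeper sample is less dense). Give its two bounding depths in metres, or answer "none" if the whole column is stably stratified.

Evaluate Δρ/ρ₀ = −αΔT + βΔS across each adjacent pair:
  87–158 m: −αΔT+βΔS = −(2.4 × 10⁻⁴)(-7.3)+(8 × 10⁻⁴)(+1.36) = 2.8 × 10⁻³ → stable
  158–184 m: −αΔT+βΔS = −(2.4 × 10⁻⁴)(-1.5)+(8 × 10⁻⁴)(+0.06) = 4.1 × 10⁻⁴ → stable
  184–212 m: −αΔT+βΔS = −(2.4 × 10⁻⁴)(+9.7)+(8 × 10⁻⁴)(+0.31) = -2.1 × 10⁻³ → UNSTABLE
  212–213 m: −αΔT+βΔS = −(2.4 × 10⁻⁴)(-8.4)+(8 × 10⁻⁴)(-1.03) = 1.2 × 10⁻³ → stable
The 184–212 m interval has Δρ < 0: lighter water underlies denser water.

184–212 m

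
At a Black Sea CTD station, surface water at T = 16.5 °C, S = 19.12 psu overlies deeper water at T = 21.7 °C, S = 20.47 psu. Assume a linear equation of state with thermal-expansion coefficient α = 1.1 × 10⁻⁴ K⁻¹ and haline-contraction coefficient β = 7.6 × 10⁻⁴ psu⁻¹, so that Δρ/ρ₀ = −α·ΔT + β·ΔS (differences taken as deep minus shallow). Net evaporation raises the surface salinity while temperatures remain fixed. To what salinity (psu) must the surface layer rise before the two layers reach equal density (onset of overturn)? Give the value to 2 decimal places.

19.72 psu

Neutral buoyancy requires −α(T_deep − T_surf) + β(S_deep − S_surf′) = 0.
S_surf′ = S_deep − (α/β)·ΔT = 20.47 − (1.1 × 10⁻⁴/7.6 × 10⁻⁴)·(+5.2) = 19.7174 psu.
Increase required: 19.7174 − 19.12 = 0.5974 psu.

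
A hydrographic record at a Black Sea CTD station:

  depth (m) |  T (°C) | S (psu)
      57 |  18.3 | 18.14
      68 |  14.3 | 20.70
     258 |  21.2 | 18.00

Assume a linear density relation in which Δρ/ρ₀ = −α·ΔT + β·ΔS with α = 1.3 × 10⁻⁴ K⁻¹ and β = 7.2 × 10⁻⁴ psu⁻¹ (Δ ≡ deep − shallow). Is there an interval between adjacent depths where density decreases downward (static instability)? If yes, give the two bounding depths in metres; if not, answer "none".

Evaluate Δρ/ρ₀ = −αΔT + βΔS across each adjacent pair:
  57–68 m: −αΔT+βΔS = −(1.3 × 10⁻⁴)(-4.0)+(7.2 × 10⁻⁴)(+2.56) = 2.4 × 10⁻³ → stable
  68–258 m: −αΔT+βΔS = −(1.3 × 10⁻⁴)(+6.9)+(7.2 × 10⁻⁴)(-2.70) = -2.8 × 10⁻³ → UNSTABLE
The 68–258 m interval has Δρ < 0: lighter water underlies denser water.

68–258 m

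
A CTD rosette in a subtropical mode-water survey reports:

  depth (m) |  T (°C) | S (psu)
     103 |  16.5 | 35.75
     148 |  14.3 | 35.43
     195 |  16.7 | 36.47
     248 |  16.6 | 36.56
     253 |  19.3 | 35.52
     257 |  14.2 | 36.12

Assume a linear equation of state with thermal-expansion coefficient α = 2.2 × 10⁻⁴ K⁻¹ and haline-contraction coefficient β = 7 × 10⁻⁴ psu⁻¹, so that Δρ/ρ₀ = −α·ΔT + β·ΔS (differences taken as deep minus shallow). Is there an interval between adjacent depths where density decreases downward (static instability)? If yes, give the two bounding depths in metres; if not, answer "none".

248–253 m

Evaluate Δρ/ρ₀ = −αΔT + βΔS across each adjacent pair:
  103–148 m: −αΔT+βΔS = −(2.2 × 10⁻⁴)(-2.2)+(7 × 10⁻⁴)(-0.32) = 2.6 × 10⁻⁴ → stable
  148–195 m: −αΔT+βΔS = −(2.2 × 10⁻⁴)(+2.4)+(7 × 10⁻⁴)(+1.04) = 2.0 × 10⁻⁴ → stable
  195–248 m: −αΔT+βΔS = −(2.2 × 10⁻⁴)(-0.1)+(7 × 10⁻⁴)(+0.09) = 8.5 × 10⁻⁵ → stable
  248–253 m: −αΔT+βΔS = −(2.2 × 10⁻⁴)(+2.7)+(7 × 10⁻⁴)(-1.04) = -1.3 × 10⁻³ → UNSTABLE
  253–257 m: −αΔT+βΔS = −(2.2 × 10⁻⁴)(-5.1)+(7 × 10⁻⁴)(+0.60) = 1.5 × 10⁻³ → stable
The 248–253 m interval has Δρ < 0: lighter water underlies denser water.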